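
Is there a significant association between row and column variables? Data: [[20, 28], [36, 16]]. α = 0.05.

χ² = 7.696. df = 1, critical = 3.841. Reject H₀. Variables are dependent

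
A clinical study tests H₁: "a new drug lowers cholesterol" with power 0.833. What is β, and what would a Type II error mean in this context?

β = 1 - power = 1 - 0.833 = 0.167. A Type II error is failing to reject H₀ when H₀ is false (false negative) — here, failing to conclude that a new drug lowers cholesterol when in fact it is true. Consequence: shelving an effective drug — patients miss out on a treatment that would have helped.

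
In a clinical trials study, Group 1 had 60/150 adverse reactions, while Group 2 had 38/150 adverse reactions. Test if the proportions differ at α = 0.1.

p̂₁ = 0.4, p̂₂ = 0.253, pooled p̂ = 0.327. z = 2.708. Critical: ±1.645. Reject H₀.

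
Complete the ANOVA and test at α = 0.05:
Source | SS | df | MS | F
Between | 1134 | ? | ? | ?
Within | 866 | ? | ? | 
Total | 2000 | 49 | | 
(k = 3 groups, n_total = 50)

df_between = 2, df_within = 47. MS_between = 567.0, MS_within = 18.43. F = 30.773, F_crit ≈ 3.195. Reject H₀.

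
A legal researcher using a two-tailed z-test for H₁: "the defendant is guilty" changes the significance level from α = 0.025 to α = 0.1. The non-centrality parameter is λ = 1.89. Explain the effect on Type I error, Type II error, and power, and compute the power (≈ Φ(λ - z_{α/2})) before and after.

Increasing α from 0.025 to 0.1:
• Type I error rate increases (α is the Type I rate by definition).
• Critical value moves from z_{α/2} = 2.241 to 1.645, so power = Φ(λ - z_{α/2}) goes from Φ(1.89 - 2.241) = 0.363 to Φ(1.89 - 1.645) = 0.597.
• Type II error rate β = 1 - power therefore decreases (0.637 → 0.403).
Appropriate when false negatives are costly — here, acquitting a guilty person.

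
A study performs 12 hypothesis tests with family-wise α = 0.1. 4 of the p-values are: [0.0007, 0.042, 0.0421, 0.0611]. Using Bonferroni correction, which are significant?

Bonferroni α = 0.1/12 = 0.00833. Significant p-values: [0.0007]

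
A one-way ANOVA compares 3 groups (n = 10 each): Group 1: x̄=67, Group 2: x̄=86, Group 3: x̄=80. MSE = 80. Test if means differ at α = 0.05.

Grand mean = 77.67. SS_between = 1886.67, MS_between = 943.33. F = 11.792, F_crit ≈ 3.354. Reject H₀.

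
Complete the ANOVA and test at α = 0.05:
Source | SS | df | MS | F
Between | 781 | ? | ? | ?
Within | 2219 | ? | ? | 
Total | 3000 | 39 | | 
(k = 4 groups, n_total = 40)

df_between = 3, df_within = 36. MS_between = 260.33, MS_within = 61.64. F = 4.224, F_crit ≈ 2.866. Reject H₀.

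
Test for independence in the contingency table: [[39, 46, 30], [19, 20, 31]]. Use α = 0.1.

χ² = 6.6. df = 2, critical = 4.605. Reject H₀. Variables are dependent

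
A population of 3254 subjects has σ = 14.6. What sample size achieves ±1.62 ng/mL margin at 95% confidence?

Without FPC: n₀ = (1.96×14.6/1.62)² = 312.024. With FPC: n = n₀N/(n₀+N-1) = 284.8 → n = 285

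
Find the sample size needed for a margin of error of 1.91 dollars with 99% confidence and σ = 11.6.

n = (z*σ/E)² = (2.576×11.6/1.91)² = 244.8 → n = 245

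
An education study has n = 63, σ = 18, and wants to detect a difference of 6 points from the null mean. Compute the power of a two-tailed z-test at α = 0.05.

SE = σ/√n = 18/√63 = 2.268. Non-centrality λ = d/SE = 6/2.268 = 2.646. Power ≈ Φ(λ - z_{α/2}) = Φ(2.646 - 1.96) = Φ(0.686) = 0.754.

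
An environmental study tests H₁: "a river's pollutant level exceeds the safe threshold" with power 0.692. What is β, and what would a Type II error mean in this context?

β = 1 - power = 1 - 0.692 = 0.308. A Type II error is failing to reject H₀ when H₀ is false (false negative) — here, failing to conclude that a river's pollutant level exceeds the safe threshold when in fact it is true. Consequence: allowing unsafe pollution to continue.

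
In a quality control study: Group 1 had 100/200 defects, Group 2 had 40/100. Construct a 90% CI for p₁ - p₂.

p̂₁ = 0.5, p̂₂ = 0.4. Difference = 0.1. CI = (0.001, 0.199)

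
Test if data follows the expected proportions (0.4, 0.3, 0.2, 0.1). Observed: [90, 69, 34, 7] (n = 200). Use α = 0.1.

Expected: [80.0, 60.0, 40.0, 20.0]. χ² = 11.95. df = 3, critical = 6.251. Reject H₀.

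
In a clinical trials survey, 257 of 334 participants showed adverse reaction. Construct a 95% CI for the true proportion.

p̂ = 0.769. CI = p̂ ± z*√(p̂(1-p̂)/n) = (0.724, 0.815)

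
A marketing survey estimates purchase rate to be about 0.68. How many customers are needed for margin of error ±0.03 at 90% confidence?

n = z²p(1-p)/E² = 1.645²×0.68×0.32/0.03² = 654.3 → n = 655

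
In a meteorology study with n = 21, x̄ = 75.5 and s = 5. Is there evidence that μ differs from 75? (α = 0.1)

t = (x̄ - μ₀)/(s/√n) = (75.5 - 75)/(5/√21) = 0.458. df = 20, critical t = ±1.725. Fail to reject H₀.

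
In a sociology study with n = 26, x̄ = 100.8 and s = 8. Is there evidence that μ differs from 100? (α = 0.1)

t = (x̄ - μ₀)/(s/√n) = (100.8 - 100)/(8/√26) = 0.51. df = 25, critical t = ±1.708. Fail to reject H₀.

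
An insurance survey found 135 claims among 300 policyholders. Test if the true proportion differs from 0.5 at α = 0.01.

p̂ = 0.45, p₀ = 0.5. z = (p̂ - p₀)/√(p₀(1-p₀)/n) = -1.732. Critical: ±2.576. Fail to reject H₀.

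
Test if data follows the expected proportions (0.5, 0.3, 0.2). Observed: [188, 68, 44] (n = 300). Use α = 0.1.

Expected: [150.0, 90.0, 60.0]. χ² = 19.271. df = 2, critical = 4.605. Reject H₀.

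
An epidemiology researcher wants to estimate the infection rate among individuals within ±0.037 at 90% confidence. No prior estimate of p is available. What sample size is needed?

Conservative approach: use p = 0.5 (maximizes p(1-p) = 0.25). n = z²(0.25)/E² = 1.645²×0.25/0.037² = 494.2 → n = 495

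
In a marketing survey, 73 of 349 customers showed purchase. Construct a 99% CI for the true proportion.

p̂ = 0.209. CI = p̂ ± z*√(p̂(1-p̂)/n) = (0.153, 0.265)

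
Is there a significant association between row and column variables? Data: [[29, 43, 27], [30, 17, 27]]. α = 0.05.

χ² = 7.835. df = 2, critical = 5.991. Reject H₀. Variables are dependent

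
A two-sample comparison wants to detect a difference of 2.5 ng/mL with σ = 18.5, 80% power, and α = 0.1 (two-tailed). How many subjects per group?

n per group = 2(z_α/2 + z_β)²σ²/d² = 2×(1.645 + 0.84)²×18.5²/2.5² = 676.3 → n = 677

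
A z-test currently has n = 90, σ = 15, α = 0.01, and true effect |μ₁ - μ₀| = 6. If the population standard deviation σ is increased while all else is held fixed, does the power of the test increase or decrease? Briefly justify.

Power decreases: a larger σ inflates the standard error σ/√n, pulling the sampling distribution under H₁ back toward the critical value.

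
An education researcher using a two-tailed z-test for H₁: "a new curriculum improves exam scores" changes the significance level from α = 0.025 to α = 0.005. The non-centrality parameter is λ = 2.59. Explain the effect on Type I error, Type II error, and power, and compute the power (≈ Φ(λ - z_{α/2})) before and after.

Decreasing α from 0.025 to 0.005:
• Type I error rate decreases (α is the Type I rate by definition).
• Critical value moves from z_{α/2} = 2.241 to 2.807, so power = Φ(λ - z_{α/2}) goes from Φ(2.59 - 2.241) = 0.636 to Φ(2.59 - 2.807) = 0.414.
• Type II error rate β = 1 - power therefore increases (0.364 → 0.586).
Appropriate when false positives are costly — here, adopting a curriculum that gives no real benefit — disruption for nothing.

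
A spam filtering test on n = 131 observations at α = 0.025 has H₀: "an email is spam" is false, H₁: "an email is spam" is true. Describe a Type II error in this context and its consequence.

Type II error: failing to reject H₀ when it is false — concluding that an email is spam is not supported when in fact it is. Consequence: a spam email lands in the inbox.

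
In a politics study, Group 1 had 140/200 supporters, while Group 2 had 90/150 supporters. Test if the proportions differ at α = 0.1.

p̂₁ = 0.7, p̂₂ = 0.6, pooled p̂ = 0.657. z = 1.95. Critical: ±1.645. Reject H₀.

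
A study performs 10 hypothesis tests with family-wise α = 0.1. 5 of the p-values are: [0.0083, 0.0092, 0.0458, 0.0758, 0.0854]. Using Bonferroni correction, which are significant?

Bonferroni α = 0.1/10 = 0.01. Significant p-values: [0.0083, 0.0092]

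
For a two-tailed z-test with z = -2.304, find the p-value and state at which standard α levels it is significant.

p = 2·P(Z > |-2.304|) = 2·(1 - Φ(2.304)) ≈ 0.0212. Significant at α = 0.1; Significant at α = 0.05.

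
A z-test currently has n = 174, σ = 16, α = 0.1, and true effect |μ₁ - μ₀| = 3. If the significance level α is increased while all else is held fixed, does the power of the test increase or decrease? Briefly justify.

Power increases: a larger α lowers the critical value, so more of the H₁ sampling distribution falls in the rejection region.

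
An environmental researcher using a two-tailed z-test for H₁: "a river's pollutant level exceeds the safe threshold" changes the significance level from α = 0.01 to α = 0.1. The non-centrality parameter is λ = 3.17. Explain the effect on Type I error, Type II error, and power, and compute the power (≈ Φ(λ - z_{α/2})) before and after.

Increasing α from 0.01 to 0.1:
• Type I error rate increases (α is the Type I rate by definition).
• Critical value moves from z_{α/2} = 2.576 to 1.645, so power = Φ(λ - z_{α/2}) goes from Φ(3.17 - 2.576) = 0.724 to Φ(3.17 - 1.645) = 0.936.
• Type II error rate β = 1 - power therefore decreases (0.276 → 0.064).
Appropriate when false negatives are costly — here, allowing unsafe pollution to continue.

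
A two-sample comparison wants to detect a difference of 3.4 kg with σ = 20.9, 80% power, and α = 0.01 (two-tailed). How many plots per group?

n per group = 2(z_α/2 + z_β)²σ²/d² = 2×(2.576 + 0.84)²×20.9²/3.4² = 881.9 → n = 882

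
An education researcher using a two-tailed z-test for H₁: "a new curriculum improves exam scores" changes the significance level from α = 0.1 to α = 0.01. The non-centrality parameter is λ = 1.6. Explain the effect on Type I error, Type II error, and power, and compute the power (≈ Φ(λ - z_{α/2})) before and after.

Decreasing α from 0.1 to 0.01:
• Type I error rate decreases (α is the Type I rate by definition).
• Critical value moves from z_{α/2} = 1.645 to 2.576, so power = Φ(λ - z_{α/2}) goes from Φ(1.6 - 1.645) = 0.482 to Φ(1.6 - 2.576) = 0.165.
• Type II error rate β = 1 - power therefore increases (0.518 → 0.835).
Appropriate when false positives are costly — here, adopting a curriculum that gives no real benefit — disruption for nothing.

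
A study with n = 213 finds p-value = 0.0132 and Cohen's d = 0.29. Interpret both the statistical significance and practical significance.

Statistically significant (p = 0.0132 < 0.05). Cohen's d = 0.29 indicates a small effect size. Both statistical and practical significance should be considered.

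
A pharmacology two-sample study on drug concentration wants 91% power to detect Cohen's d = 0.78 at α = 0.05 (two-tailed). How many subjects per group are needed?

z_{α/2} = 1.96, z_β = Φ⁻¹(0.91) = 1.341. For medium effect (d = 0.78): n per group = 2(z_{α/2} + z_β)²/d² = 2(1.96 + 1.341)²/0.78² = 35.8 → 36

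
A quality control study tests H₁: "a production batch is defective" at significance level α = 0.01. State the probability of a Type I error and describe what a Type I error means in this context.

P(Type I error) = α = 0.01. A Type I error is rejecting H₀ when H₀ is actually true (false positive) — here, concluding that a production batch is defective when in fact this is not the case. Consequence: scrapping a good batch — wasted material and cost for no reason.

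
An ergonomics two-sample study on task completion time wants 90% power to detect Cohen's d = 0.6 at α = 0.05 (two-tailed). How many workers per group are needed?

z_{α/2} = 1.96, z_β = Φ⁻¹(0.9) = 1.282. For medium effect (d = 0.6): n per group = 2(z_{α/2} + z_β)²/d² = 2(1.96 + 1.282)²/0.6² = 58.4 → 59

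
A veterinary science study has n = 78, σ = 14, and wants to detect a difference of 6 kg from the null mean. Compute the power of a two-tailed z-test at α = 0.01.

SE = σ/√n = 14/√78 = 1.585. Non-centrality λ = d/SE = 6/1.585 = 3.785. Power ≈ Φ(λ - z_{α/2}) = Φ(3.785 - 2.576) = Φ(1.209) = 0.887.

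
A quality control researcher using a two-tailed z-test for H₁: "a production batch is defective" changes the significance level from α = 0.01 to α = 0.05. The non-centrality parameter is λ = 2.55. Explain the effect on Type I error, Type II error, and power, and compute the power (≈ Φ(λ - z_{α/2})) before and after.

Increasing α from 0.01 to 0.05:
• Type I error rate increases (α is the Type I rate by definition).
• Critical value moves from z_{α/2} = 2.576 to 1.96, so power = Φ(λ - z_{α/2}) goes from Φ(2.55 - 2.576) = 0.49 to Φ(2.55 - 1.96) = 0.722.
• Type II error rate β = 1 - power therefore decreases (0.51 → 0.278).
Appropriate when false negatives are costly — here, shipping a defective batch — faulty products reach customers.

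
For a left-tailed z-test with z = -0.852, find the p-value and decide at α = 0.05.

p = P(Z < -0.852) = Φ(-0.852) ≈ 0.1971. Since p ≥ 0.05, fail to reject H₀ (not significant) at α = 0.05.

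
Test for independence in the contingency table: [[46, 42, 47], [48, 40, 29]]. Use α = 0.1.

χ² = 3.085. df = 2, critical = 4.605. Fail to reject H₀. No evidence of dependence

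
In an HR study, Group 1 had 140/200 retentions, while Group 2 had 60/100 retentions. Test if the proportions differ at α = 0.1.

p̂₁ = 0.7, p̂₂ = 0.6, pooled p̂ = 0.667. z = 1.732. Critical: ±1.645. Reject H₀.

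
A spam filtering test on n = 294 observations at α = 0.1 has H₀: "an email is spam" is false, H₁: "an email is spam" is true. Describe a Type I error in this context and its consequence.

Type I error: rejecting H₀ when it is true — concluding that an email is spam when in fact it is not. Consequence: a legitimate email is sent to the spam folder and the user misses it.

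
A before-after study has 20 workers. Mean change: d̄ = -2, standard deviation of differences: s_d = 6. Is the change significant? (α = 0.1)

t = d̄/(s_d/√n) = -2/(6/√20) = -1.491. df = 19, critical t = ±1.729. Fail to reject H₀.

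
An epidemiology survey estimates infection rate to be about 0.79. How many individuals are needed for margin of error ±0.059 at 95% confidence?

n = z²p(1-p)/E² = 1.96²×0.79×0.21/0.059² = 183.1 → n = 184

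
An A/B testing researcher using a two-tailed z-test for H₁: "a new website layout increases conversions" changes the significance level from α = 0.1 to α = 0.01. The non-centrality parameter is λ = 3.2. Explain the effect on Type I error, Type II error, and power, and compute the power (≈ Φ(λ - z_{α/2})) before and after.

Decreasing α from 0.1 to 0.01:
• Type I error rate decreases (α is the Type I rate by definition).
• Critical value moves from z_{α/2} = 1.645 to 2.576, so power = Φ(λ - z_{α/2}) goes from Φ(3.2 - 1.645) = 0.94 to Φ(3.2 - 2.576) = 0.734.
• Type II error rate β = 1 - power therefore increases (0.06 → 0.266).
Appropriate when false positives are costly — here, rolling out a layout that doesn't actually help — wasted engineering effort.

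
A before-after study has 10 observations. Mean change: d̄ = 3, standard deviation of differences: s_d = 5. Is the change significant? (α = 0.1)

t = d̄/(s_d/√n) = 3/(5/√10) = 1.897. df = 9, critical t = ±1.833. Reject H₀.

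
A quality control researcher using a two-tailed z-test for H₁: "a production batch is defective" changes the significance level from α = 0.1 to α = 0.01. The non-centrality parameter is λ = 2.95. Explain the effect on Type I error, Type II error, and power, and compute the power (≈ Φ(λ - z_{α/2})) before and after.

Decreasing α from 0.1 to 0.01:
• Type I error rate decreases (α is the Type I rate by definition).
• Critical value moves from z_{α/2} = 1.645 to 2.576, so power = Φ(λ - z_{α/2}) goes from Φ(2.95 - 1.645) = 0.904 to Φ(2.95 - 2.576) = 0.646.
• Type II error rate β = 1 - power therefore increases (0.096 → 0.354).
Appropriate when false positives are costly — here, scrapping a good batch — wasted material and cost for no reason.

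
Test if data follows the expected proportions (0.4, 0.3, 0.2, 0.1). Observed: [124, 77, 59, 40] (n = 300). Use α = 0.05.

Expected: [120.0, 90.0, 60.0, 30.0]. χ² = 5.361. df = 3, critical = 7.815. Fail to reject H₀.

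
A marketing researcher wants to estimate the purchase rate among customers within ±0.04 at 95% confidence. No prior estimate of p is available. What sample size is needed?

Conservative approach: use p = 0.5 (maximizes p(1-p) = 0.25). n = z²(0.25)/E² = 1.96²×0.25/0.04² = 600.2 → n = 601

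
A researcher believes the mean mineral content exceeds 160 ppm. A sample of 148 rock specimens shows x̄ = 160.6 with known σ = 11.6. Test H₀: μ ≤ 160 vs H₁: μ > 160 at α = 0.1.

z = 0.629. Critical value: 1.28. Fail to reject H₀.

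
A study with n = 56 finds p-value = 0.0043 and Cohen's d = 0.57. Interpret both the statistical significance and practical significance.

Statistically significant (p = 0.0043 < 0.05). Cohen's d = 0.57 indicates a medium effect size. Both statistical and practical significance should be considered.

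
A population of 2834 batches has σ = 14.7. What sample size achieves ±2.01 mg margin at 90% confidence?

Without FPC: n₀ = (1.645×14.7/2.01)² = 144.735. With FPC: n = n₀N/(n₀+N-1) = 137.7 → n = 138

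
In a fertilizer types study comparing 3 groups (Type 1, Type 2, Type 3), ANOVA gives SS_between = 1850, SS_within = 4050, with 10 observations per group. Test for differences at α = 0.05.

df_between = 2, df_within = 27. F = MS_between/MS_within = 925.0/150.0 = 6.167. F_crit ≈ 3.354. Reject H₀. At least one mean differs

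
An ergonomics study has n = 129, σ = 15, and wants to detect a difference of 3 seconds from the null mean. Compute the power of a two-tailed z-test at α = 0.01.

SE = σ/√n = 15/√129 = 1.321. Non-centrality λ = d/SE = 3/1.321 = 2.272. Power ≈ Φ(λ - z_{α/2}) = Φ(2.272 - 2.576) = Φ(-0.304) = 0.38.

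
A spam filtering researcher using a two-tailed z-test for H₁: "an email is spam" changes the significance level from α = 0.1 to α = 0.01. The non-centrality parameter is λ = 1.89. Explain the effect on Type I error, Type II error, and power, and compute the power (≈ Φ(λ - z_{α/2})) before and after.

Decreasing α from 0.1 to 0.01:
• Type I error rate decreases (α is the Type I rate by definition).
• Critical value moves from z_{α/2} = 1.645 to 2.576, so power = Φ(λ - z_{α/2}) goes from Φ(1.89 - 1.645) = 0.597 to Φ(1.89 - 2.576) = 0.246.
• Type II error rate β = 1 - power therefore increases (0.403 → 0.754).
Appropriate when false positives are costly — here, a legitimate email is sent to the spam folder and the user misses it.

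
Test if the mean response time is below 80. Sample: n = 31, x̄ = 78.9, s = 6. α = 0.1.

t = (78.9 - 80)/(6/√31) = -1.021, df = 30. Critical t = -1.31. Fail to reject H₀.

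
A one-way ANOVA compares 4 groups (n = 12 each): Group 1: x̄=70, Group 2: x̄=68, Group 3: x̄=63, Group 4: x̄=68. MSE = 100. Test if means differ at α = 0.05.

Grand mean = 67.25. SS_between = 321.0, MS_between = 107.0. F = 1.07, F_crit ≈ 2.816. Fail to reject H₀.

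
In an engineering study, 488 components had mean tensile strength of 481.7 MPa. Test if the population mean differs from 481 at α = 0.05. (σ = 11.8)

z = (x̄ - μ₀)/(σ/√n) = (481.7 - 481)/(11.8/√488) = 1.31. Critical value: ±1.96. Since |1.31| ≤ 1.96, Fail to reject H₀.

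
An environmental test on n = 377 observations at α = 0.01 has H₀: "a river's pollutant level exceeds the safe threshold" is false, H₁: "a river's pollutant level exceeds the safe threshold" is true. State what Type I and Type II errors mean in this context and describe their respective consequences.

Type I (false positive): concluding that a river's pollutant level exceeds the safe threshold when it is not — shutting down a compliant factory unnecessarily. Type II (false negative): failing to conclude that a river's pollutant level exceeds the safe threshold when it is — allowing unsafe pollution to continue. Which is costlier depends on domain priorities and is a judgement call rather than a statistical fact.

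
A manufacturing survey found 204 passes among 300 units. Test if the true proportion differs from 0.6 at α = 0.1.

p̂ = 0.68, p₀ = 0.6. z = (p̂ - p₀)/√(p₀(1-p₀)/n) = 2.828. Critical: ±1.645. Reject H₀.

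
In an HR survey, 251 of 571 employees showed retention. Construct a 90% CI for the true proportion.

p̂ = 0.44. CI = p̂ ± z*√(p̂(1-p̂)/n) = (0.405, 0.474)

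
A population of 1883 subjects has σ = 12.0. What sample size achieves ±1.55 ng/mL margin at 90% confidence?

Without FPC: n₀ = (1.645×12.0/1.55)² = 162.193. With FPC: n = n₀N/(n₀+N-1) = 149.4 → n = 150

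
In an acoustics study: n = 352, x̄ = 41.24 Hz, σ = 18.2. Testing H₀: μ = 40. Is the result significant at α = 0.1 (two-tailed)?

z = (41.24 - 40)/(18.2/√352) = 1.278. Since |z| ≤ 1.645, not significant at α = 0.1.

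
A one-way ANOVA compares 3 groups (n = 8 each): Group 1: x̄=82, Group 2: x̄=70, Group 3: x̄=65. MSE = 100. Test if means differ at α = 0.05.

Grand mean = 72.33. SS_between = 1221.33, MS_between = 610.67. F = 6.107, F_crit ≈ 3.467. Reject H₀.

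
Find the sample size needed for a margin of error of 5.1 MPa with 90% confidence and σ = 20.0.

n = (z*σ/E)² = (1.645×20.0/5.1)² = 41.6 → n = 42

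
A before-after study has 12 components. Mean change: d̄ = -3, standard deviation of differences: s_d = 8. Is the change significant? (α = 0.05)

t = d̄/(s_d/√n) = -3/(8/√12) = -1.299. df = 11, critical t = ±2.201. Fail to reject H₀.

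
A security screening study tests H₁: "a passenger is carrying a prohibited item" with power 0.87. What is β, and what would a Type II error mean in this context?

β = 1 - power = 1 - 0.87 = 0.13. A Type II error is failing to reject H₀ when H₀ is false (false negative) — here, failing to conclude that a passenger is carrying a prohibited item when in fact it is true. Consequence: letting a prohibited item through — security breach.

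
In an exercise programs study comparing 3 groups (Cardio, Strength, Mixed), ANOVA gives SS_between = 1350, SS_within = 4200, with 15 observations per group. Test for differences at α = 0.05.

df_between = 2, df_within = 42. F = MS_between/MS_within = 675.0/100.0 = 6.75. F_crit ≈ 3.22. Reject H₀. At least one mean differs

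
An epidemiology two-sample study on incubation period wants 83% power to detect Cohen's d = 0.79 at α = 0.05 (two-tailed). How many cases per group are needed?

z_{α/2} = 1.96, z_β = Φ⁻¹(0.83) = 0.954. For medium effect (d = 0.79): n per group = 2(z_{α/2} + z_β)²/d² = 2(1.96 + 0.954)²/0.79² = 27.2 → 28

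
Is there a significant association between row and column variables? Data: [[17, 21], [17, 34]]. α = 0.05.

χ² = 1.199. df = 1, critical = 3.841. Fail to reject H₀. No evidence of dependence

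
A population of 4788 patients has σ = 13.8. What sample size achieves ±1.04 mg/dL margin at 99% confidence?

Without FPC: n₀ = (2.576×13.8/1.04)² = 1168.378. With FPC: n = n₀N/(n₀+N-1) = 939.4 → n = 940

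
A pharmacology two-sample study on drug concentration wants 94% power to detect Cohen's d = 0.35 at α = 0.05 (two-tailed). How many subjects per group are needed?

z_{α/2} = 1.96, z_β = Φ⁻¹(0.94) = 1.555. For small effect (d = 0.35): n per group = 2(z_{α/2} + z_β)²/d² = 2(1.96 + 1.555)²/0.35² = 201.7 → 202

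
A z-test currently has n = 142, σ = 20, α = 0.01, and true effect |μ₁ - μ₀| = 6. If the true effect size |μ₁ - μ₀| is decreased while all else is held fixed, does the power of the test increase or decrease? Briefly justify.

Power decreases: a smaller true effect decreases the non-centrality λ = |μ₁ - μ₀|/(σ/√n).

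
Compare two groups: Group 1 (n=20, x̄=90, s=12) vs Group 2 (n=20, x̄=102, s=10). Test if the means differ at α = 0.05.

Pooled sp = 11.05. t = -3.436, df = 38. Critical t = ±2.024. Reject H₀.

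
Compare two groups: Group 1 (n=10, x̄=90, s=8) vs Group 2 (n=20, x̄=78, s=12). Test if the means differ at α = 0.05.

Pooled sp = 10.88. t = 2.849, df = 28. Critical t = ±2.048. Reject H₀.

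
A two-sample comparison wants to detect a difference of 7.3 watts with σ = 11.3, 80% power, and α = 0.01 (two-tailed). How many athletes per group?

n per group = 2(z_α/2 + z_β)²σ²/d² = 2×(2.576 + 0.84)²×11.3²/7.3² = 55.9 → n = 56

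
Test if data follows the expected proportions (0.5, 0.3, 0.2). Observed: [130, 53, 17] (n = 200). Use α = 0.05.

Expected: [100.0, 60.0, 40.0]. χ² = 23.042. df = 2, critical = 5.991. Reject H₀.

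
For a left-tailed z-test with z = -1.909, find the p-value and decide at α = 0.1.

p = P(Z < -1.909) = Φ(-1.909) ≈ 0.0281. Since p < 0.1, reject H₀ (significant) at α = 0.1.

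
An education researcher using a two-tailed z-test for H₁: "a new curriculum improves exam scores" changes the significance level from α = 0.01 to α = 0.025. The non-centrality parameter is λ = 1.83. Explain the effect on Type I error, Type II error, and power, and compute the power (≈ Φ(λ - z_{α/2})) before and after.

Increasing α from 0.01 to 0.025:
• Type I error rate increases (α is the Type I rate by definition).
• Critical value moves from z_{α/2} = 2.576 to 2.241, so power = Φ(λ - z_{α/2}) goes from Φ(1.83 - 2.576) = 0.228 to Φ(1.83 - 2.241) = 0.341.
• Type II error rate β = 1 - power therefore decreases (0.772 → 0.659).
Appropriate when false negatives are costly — here, keeping the old curriculum when the new one would have helped students.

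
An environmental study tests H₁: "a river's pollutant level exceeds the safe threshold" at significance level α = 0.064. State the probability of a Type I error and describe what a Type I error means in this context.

P(Type I error) = α = 0.064. A Type I error is rejecting H₀ when H₀ is actually true (false positive) — here, concluding that a river's pollutant level exceeds the safe threshold when in fact this is not the case. Consequence: shutting down a compliant factory unnecessarily.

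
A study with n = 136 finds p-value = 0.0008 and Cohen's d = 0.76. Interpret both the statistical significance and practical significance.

Statistically significant (p = 0.0008 < 0.05). Cohen's d = 0.76 indicates a medium effect size. Both statistical and practical significance should be considered.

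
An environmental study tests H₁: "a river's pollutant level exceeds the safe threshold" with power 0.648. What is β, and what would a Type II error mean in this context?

β = 1 - power = 1 - 0.648 = 0.352. A Type II error is failing to reject H₀ when H₀ is false (false negative) — here, failing to conclude that a river's pollutant level exceeds the safe threshold when in fact it is true. Consequence: allowing unsafe pollution to continue.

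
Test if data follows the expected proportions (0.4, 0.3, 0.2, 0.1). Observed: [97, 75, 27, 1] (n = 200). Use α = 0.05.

Expected: [80.0, 60.0, 40.0, 20.0]. χ² = 29.637. df = 3, critical = 7.815. Reject H₀.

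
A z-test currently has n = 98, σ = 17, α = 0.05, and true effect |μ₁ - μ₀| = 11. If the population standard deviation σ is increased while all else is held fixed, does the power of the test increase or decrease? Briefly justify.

Power decreases: a larger σ inflates the standard error σ/√n, pulling the sampling distribution under H₁ back toward the critical value.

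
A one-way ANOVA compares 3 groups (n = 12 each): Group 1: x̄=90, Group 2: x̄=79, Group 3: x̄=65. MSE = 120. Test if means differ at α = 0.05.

Grand mean = 78.0. SS_between = 3768.0, MS_between = 1884.0. F = 15.7, F_crit ≈ 3.285. Reject H₀.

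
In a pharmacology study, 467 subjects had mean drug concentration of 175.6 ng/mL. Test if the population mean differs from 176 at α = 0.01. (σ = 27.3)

z = (x̄ - μ₀)/(σ/√n) = (175.6 - 176)/(27.3/√467) = -0.317. Critical value: ±2.576. Since |-0.317| ≤ 2.576, Fail to reject H₀.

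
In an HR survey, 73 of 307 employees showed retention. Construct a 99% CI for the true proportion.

p̂ = 0.238. CI = p̂ ± z*√(p̂(1-p̂)/n) = (0.175, 0.3)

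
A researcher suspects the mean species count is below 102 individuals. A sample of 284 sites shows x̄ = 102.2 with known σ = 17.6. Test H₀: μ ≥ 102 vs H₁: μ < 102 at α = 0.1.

z = 0.192. Critical value: -1.28. Fail to reject H₀.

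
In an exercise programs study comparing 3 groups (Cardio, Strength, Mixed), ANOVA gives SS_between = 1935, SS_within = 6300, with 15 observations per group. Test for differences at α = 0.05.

df_between = 2, df_within = 42. F = MS_between/MS_within = 967.5/150.0 = 6.45. F_crit ≈ 3.22. Reject H₀. At least one mean differs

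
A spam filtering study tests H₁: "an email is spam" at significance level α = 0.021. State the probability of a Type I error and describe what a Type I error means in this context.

P(Type I error) = α = 0.021. A Type I error is rejecting H₀ when H₀ is actually true (false positive) — here, concluding that an email is spam when in fact this is not the case. Consequence: a legitimate email is sent to the spam folder and the user misses it.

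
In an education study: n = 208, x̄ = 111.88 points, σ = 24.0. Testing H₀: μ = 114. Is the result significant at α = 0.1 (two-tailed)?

z = (111.88 - 114)/(24.0/√208) = -1.274. Since |z| ≤ 1.645, not significant at α = 0.1.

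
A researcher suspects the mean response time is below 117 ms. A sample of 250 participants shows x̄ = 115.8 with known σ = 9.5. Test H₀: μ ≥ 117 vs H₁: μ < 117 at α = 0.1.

z = -1.997. Critical value: -1.28. Reject H₀.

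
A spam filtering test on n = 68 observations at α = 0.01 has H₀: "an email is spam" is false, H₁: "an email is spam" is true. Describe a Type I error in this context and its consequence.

Type I error: rejecting H₀ when it is true — concluding that an email is spam when in fact it is not. Consequence: a legitimate email is sent to the spam folder and the user misses it.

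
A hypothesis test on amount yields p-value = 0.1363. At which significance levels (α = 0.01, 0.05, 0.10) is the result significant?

p = 0.1363. Not significant at any of the given levels.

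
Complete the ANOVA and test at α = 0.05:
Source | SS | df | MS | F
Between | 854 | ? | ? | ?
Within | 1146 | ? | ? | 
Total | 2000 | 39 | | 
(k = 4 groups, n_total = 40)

df_between = 3, df_within = 36. MS_between = 284.67, MS_within = 31.83. F = 8.942, F_crit ≈ 2.866. Reject H₀.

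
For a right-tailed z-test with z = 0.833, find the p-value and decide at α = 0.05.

p = P(Z > 0.833) = 1 - Φ(0.833) ≈ 0.2024. Since p ≥ 0.05, fail to reject H₀ (not significant) at α = 0.05.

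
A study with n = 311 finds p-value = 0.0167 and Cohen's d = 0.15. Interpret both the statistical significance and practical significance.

Statistically significant (p = 0.0167 < 0.05). Cohen's d = 0.15 indicates a very small effect size. Both statistical and practical significance should be considered.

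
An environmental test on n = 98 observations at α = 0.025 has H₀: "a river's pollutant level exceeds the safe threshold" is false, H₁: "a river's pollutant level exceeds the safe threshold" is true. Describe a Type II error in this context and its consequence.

Type II error: failing to reject H₀ when it is false — concluding that a river's pollutant level exceeds the safe threshold is not supported when in fact it is. Consequence: allowing unsafe pollution to continue.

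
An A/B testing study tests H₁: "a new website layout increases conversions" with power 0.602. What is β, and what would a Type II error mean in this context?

β = 1 - power = 1 - 0.602 = 0.398. A Type II error is failing to reject H₀ when H₀ is false (false negative) — here, failing to conclude that a new website layout increases conversions when in fact it is true. Consequence: discarding a layout that would have improved conversions — lost revenue.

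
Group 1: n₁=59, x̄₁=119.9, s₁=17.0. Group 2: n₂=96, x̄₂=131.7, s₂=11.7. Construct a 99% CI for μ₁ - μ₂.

Difference = -11.8. SE = √(17.0²/59 + 11.7²/96) = 2.515. CI = (-18.28, -5.32)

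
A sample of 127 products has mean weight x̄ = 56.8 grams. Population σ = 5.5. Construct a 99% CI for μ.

CI = x̄ ± z*(σ/√n) = 56.8 ± 2.576(5.5/√127) = 56.8 ± 1.26 = (55.54, 58.06)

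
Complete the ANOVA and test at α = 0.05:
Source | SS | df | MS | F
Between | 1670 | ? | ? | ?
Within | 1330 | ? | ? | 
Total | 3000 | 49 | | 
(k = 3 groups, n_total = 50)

df_between = 2, df_within = 47. MS_between = 835.0, MS_within = 28.3. F = 29.508, F_crit ≈ 3.195. Reject H₀.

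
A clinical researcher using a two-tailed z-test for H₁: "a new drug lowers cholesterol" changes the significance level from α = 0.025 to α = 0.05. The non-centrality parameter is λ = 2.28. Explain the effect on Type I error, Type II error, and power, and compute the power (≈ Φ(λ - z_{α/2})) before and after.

Increasing α from 0.025 to 0.05:
• Type I error rate increases (α is the Type I rate by definition).
• Critical value moves from z_{α/2} = 2.241 to 1.96, so power = Φ(λ - z_{α/2}) goes from Φ(2.28 - 2.241) = 0.516 to Φ(2.28 - 1.96) = 0.626.
• Type II error rate β = 1 - power therefore decreases (0.484 → 0.374).
Appropriate when false negatives are costly — here, shelving an effective drug — patients miss out on a treatment that would have helped.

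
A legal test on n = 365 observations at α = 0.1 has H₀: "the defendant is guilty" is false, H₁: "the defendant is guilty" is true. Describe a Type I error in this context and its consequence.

Type I error: rejecting H₀ when it is true — concluding that the defendant is guilty when in fact it is not. Consequence: convicting an innocent person.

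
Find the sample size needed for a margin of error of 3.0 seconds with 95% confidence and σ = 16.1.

n = (z*σ/E)² = (1.96×16.1/3.0)² = 110.6 → n = 111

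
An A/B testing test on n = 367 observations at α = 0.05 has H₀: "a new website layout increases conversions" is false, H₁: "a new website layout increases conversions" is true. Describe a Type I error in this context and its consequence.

Type I error: rejecting H₀ when it is true — concluding that a new website layout increases conversions when in fact it is not. Consequence: rolling out a layout that doesn't actually help — wasted engineering effort.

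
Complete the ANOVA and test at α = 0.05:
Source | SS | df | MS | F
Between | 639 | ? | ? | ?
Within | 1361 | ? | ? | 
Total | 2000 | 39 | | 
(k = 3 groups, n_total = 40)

df_between = 2, df_within = 37. MS_between = 319.5, MS_within = 36.78. F = 8.686, F_crit ≈ 3.252. Reject H₀.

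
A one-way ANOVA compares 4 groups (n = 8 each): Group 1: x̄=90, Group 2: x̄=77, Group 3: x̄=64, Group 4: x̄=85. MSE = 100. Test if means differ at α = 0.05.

Grand mean = 79.0. SS_between = 3088.0, MS_between = 1029.33. F = 10.293, F_crit ≈ 2.947. Reject H₀.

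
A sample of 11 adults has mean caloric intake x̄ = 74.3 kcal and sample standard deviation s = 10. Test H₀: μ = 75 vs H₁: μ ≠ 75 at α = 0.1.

t = (x̄ - μ₀)/(s/√n) = (74.3 - 75)/(10/√11) = -0.232. df = 10, critical t = ±1.812. Fail to reject H₀.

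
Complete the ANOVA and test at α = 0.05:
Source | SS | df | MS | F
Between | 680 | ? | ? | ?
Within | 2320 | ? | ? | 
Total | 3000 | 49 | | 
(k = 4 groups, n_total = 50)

df_between = 3, df_within = 46. MS_between = 226.67, MS_within = 50.43. F = 4.494, F_crit ≈ 2.807. Reject H₀.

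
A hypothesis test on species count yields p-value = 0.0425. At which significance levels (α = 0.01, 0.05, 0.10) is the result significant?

p = 0.0425. Significant at: α = 0.05, 0.1.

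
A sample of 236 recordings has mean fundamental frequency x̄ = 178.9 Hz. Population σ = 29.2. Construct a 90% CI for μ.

CI = x̄ ± z*(σ/√n) = 178.9 ± 1.645(29.2/√236) = 178.9 ± 3.13 = (175.77, 182.03)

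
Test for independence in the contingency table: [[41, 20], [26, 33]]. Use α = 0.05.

χ² = 6.515. df = 1, critical = 3.841. Reject H₀. Variables are dependent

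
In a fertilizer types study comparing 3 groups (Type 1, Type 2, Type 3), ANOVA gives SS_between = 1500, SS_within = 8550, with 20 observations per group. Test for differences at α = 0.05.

df_between = 2, df_within = 57. F = MS_between/MS_within = 750.0/150.0 = 5.0. F_crit ≈ 3.159. Reject H₀. At least one mean differs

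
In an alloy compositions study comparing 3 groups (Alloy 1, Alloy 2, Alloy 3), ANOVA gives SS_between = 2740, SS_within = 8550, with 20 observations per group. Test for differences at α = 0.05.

df_between = 2, df_within = 57. F = MS_between/MS_within = 1370.0/150.0 = 9.133. F_crit ≈ 3.159. Reject H₀. At least one mean differs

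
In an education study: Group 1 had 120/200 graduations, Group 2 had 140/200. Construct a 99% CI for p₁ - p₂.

p̂₁ = 0.6, p̂₂ = 0.7. Difference = -0.1. CI = (-0.222, 0.022)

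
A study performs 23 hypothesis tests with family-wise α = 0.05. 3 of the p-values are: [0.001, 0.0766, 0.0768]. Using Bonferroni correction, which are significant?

Bonferroni α = 0.05/23 = 0.00217. Significant p-values: [0.001]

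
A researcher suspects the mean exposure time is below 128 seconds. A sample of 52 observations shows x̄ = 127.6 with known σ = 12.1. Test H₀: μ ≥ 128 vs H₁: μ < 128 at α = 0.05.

z = -0.238. Critical value: -1.645. Fail to reject H₀.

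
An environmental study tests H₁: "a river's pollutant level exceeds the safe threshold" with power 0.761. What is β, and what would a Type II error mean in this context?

β = 1 - power = 1 - 0.761 = 0.239. A Type II error is failing to reject H₀ when H₀ is false (false negative) — here, failing to conclude that a river's pollutant level exceeds the safe threshold when in fact it is true. Consequence: allowing unsafe pollution to continue.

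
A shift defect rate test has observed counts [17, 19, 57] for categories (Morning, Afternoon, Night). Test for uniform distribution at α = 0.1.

Expected = 31 each. χ² = Σ(O-E)²/E = 32.774. df = 2, critical value = 4.605. Reject H₀.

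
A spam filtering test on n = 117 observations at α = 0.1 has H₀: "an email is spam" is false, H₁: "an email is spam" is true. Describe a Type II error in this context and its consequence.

Type II error: failing to reject H₀ when it is false — concluding that an email is spam is not supported when in fact it is. Consequence: a spam email lands in the inbox.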